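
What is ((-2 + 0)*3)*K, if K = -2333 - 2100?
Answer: 26598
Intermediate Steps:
K = -4433
((-2 + 0)*3)*K = ((-2 + 0)*3)*(-4433) = -2*3*(-4433) = -6*(-4433) = 26598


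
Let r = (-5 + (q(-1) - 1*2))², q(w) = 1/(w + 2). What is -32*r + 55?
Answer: -1097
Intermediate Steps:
q(w) = 1/(2 + w)
r = 36 (r = (-5 + (1/(2 - 1) - 1*2))² = (-5 + (1/1 - 2))² = (-5 + (1 - 2))² = (-5 - 1)² = (-6)² = 36)
-32*r + 55 = -32*36 + 55 = -1152 + 55 = -1097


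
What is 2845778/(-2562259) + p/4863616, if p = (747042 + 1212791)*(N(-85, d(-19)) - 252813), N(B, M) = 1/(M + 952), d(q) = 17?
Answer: -307545951470085247231/3018881677154784 ≈ -1.0187e+5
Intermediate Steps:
N(B, M) = 1/(952 + M)
p = -480111649202068/969 (p = (747042 + 1212791)*(1/(952 + 17) - 252813) = 1959833*(1/969 - 252813) = 1959833*(-244975796/969) = -480111649202068/969 ≈ -4.9547e+11)
2845778/(-2562259) + p/4863616 = 2845778/(-2562259) - 480111649202068/969/4863616 = 2845778*(-1/2562259) - 480111649202068/969*1/4863616 = -2845778/2562259 - 120027912300517/1178210976 = -307545951470085247231/3018881677154784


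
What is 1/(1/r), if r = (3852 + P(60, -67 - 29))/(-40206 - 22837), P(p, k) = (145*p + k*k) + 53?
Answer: -21821/63043 ≈ -0.34613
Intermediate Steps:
P(p, k) = 53 + k² + 145*p (P(p, k) = (145*p + k²) + 53 = (k² + 145*p) + 53 = 53 + k² + 145*p)
r = -21821/63043 (r = (3852 + (53 + (-67 - 29)² + 145*60))/(-40206 - 22837) = (3852 + (53 + (-96)² + 8700))/(-63043) = (3852 + (53 + 9216 + 8700))*(-1/63043) = (3852 + 17969)*(-1/63043) = 21821*(-1/63043) = -21821/63043 ≈ -0.34613)
1/(1/r) = 1/(1/(-21821/63043)) = 1/(-63043/21821) = -21821/63043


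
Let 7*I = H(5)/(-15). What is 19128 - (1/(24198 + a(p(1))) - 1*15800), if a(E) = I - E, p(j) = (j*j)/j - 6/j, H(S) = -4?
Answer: 88763189927/2541319 ≈ 34928.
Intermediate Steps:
I = 4/105 (I = (-4/(-15))/7 = (-4*(-1/15))/7 = (1/7)*(4/15) = 4/105 ≈ 0.038095)
p(j) = j - 6/j (p(j) = j**2/j - 6/j = j - 6/j)
a(E) = 4/105 - E
19128 - (1/(24198 + a(p(1))) - 1*15800) = 19128 - (1/(24198 + (4/105 - (1 - 6/1))) - 1*15800) = 19128 - (1/(24198 + (4/105 - (1 - 6*1))) - 15800) = 19128 - (1/(24198 + (4/105 - (1 - 6))) - 15800) = 19128 - (1/(24198 + (4/105 - 1*(-5))) - 15800) = 19128 - (1/(24198 + (4/105 + 5)) - 15800) = 19128 - (1/(24198 + 529/105) - 15800) = 19128 - (1/(2541319/105) - 15800) = 19128 - (105/2541319 - 15800) = 19128 - 1*(-40152840095/2541319) = 19128 + 40152840095/2541319 = 88763189927/2541319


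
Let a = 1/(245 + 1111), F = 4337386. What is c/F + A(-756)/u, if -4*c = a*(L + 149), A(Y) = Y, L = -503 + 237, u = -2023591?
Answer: 5928626299377/15868988253811808 ≈ 0.00037360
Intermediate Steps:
a = 1/1356 ≈ 0.00073746
L = -266
c = 39/1808 (c = -(-266 + 149)/5424 = -(-117)/5424 = -1/4*(-39/452) = 39/1808 ≈ 0.021571)
c/F + A(-756)/u = (39/1808)/4337386 - 756/(-2023591) = (39/1808)*(1/4337386) - 756*(-1/2023591) = 39/7841993888 + 756/2023591 = 5928626299377/15868988253811808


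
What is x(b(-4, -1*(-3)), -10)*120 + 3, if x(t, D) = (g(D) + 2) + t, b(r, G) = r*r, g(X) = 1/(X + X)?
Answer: 2157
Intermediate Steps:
g(X) = 1/(2*X)
b(r, G) = r**2
x(t, D) = 2 + t + 1/(2*D) (x(t, D) = (1/(2*D) + 2) + t = (2 + 1/(2*D)) + t = 2 + t + 1/(2*D))
x(b(-4, -1*(-3)), -10)*120 + 3 = (2 + (-4)**2 + (1/2)/(-10))*120 + 3 = (2 + 16 + (1/2)*(-1/10))*120 + 3 = (2 + 16 - 1/20)*120 + 3 = (359/20)*120 + 3 = 2154 + 3 = 2157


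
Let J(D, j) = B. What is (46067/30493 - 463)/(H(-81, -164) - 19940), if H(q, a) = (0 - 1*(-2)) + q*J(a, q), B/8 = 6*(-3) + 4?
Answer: 7036096/165668469 ≈ 0.042471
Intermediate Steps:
B = -112 (B = 8*(6*(-3) + 4) = 8*(-18 + 4) = 8*(-14) = -112)
J(D, j) = -112
H(q, a) = 2 - 112*q (H(q, a) = (0 - 1*(-2)) + q*(-112) = (0 + 2) - 112*q = 2 - 112*q)
(46067/30493 - 463)/(H(-81, -164) - 19940) = (46067/30493 - 463)/((2 - 112*(-81)) - 19940) = (46067*(1/30493) - 463)/((2 + 9072) - 19940) = (46067/30493 - 463)/(9074 - 19940) = -14072192/30493/(-10866) = -14072192/30493*(-1/10866) = 7036096/165668469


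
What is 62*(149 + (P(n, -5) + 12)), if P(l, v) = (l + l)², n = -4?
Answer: 13950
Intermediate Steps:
P(l, v) = 4*l² (P(l, v) = (2*l)² = 4*l²)
62*(149 + (P(n, -5) + 12)) = 62*(149 + (4*(-4)² + 12)) = 62*(149 + (4*16 + 12)) = 62*(149 + (64 + 12)) = 62*(149 + 76) = 62*225 = 13950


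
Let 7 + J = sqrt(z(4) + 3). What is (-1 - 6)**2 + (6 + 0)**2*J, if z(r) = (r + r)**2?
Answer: -203 + 36*sqrt(67) ≈ 91.673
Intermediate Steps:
z(r) = 4*r**2 (z(r) = (2*r)**2 = 4*r**2)
J = -7 + sqrt(67) (J = -7 + sqrt(4*4**2 + 3) = -7 + sqrt(4*16 + 3) = -7 + sqrt(64 + 3) = -7 + sqrt(67) ≈ 1.1854)
(-1 - 6)**2 + (6 + 0)**2*J = (-1 - 6)**2 + (6 + 0)**2*(-7 + sqrt(67)) = (-7)**2 + 6**2*(-7 + sqrt(67)) = 49 + 36*(-7 + sqrt(67)) = 49 + (-252 + 36*sqrt(67)) = -203 + 36*sqrt(67)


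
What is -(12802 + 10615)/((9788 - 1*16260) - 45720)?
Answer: 23417/52192 ≈ 0.44867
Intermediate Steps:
-(12802 + 10615)/((9788 - 1*16260) - 45720) = -23417/((9788 - 16260) - 45720) = -23417/(-6472 - 45720) = -23417/(-52192) = -23417*(-1)/52192 = -1*(-23417/52192) = 23417/52192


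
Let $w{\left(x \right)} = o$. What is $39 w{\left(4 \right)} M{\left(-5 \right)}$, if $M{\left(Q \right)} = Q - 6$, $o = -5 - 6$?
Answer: $4719$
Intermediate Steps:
$o = -11$ ($o = -5 - 6 = -11$)
$M{\left(Q \right)} = -6 + Q$
$w{\left(x \right)} = -11$
$39 w{\left(4 \right)} M{\left(-5 \right)} = 39 \left(-11\right) \left(-6 - 5\right) = \left(-429\right) \left(-11\right) = 4719$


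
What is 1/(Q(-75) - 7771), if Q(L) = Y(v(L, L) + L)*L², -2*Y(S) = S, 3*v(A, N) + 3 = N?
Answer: 2/552583 ≈ 3.6194e-6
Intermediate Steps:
v(A, N) = -1 + N/3
Y(S) = -S/2
Q(L) = L²*(½ - 2*L/3) (Q(L) = (-((-1 + L/3) + L)/2)*L² = (-(-1 + 4*L/3)/2)*L² = (½ - 2*L/3)*L² = L²*(½ - 2*L/3))
1/(Q(-75) - 7771) = 1/((⅙)*(-75)²*(3 - 4*(-75)) - 7771) = 1/((⅙)*5625*(3 + 300) - 7771) = 1/((⅙)*5625*303 - 7771) = 1/(568125/2 - 7771) = 1/(552583/2) = 2/552583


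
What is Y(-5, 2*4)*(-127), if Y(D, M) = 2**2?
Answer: -508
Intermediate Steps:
Y(D, M) = 4
Y(-5, 2*4)*(-127) = 4*(-127) = -508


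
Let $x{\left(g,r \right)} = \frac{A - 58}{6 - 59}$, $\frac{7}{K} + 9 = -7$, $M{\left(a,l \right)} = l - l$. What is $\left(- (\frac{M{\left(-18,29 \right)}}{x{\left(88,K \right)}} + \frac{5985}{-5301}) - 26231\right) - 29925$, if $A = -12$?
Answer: $- \frac{1740801}{31} \approx -56155.0$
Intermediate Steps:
$M{\left(a,l \right)} = 0$
$K = - \frac{7}{16}$ ($K = \frac{7}{-9 - 7} = \frac{7}{-16} = 7 \left(- \frac{1}{16}\right) = - \frac{7}{16} \approx -0.4375$)
$x{\left(g,r \right)} = \frac{70}{53}$ ($x{\left(g,r \right)} = \frac{-12 - 58}{6 - 59} = - \frac{70}{-53} = \left(-70\right) \left(- \frac{1}{53}\right) = \frac{70}{53}$)
$\left(- (\frac{M{\left(-18,29 \right)}}{x{\left(88,K \right)}} + \frac{5985}{-5301}) - 26231\right) - 29925 = \left(- (\frac{0}{\frac{70}{53}} + \frac{5985}{-5301}) - 26231\right) - 29925 = \left(- (0 \cdot \frac{53}{70} + 5985 \left(- \frac{1}{5301}\right)) - 26231\right) - 29925 = \left(- (0 - \frac{35}{31}) - 26231\right) - 29925 = \left(\left(-1\right) \left(- \frac{35}{31}\right) - 26231\right) - 29925 = \left(\frac{35}{31} - 26231\right) - 29925 = - \frac{813126}{31} - 29925 = - \frac{1740801}{31}$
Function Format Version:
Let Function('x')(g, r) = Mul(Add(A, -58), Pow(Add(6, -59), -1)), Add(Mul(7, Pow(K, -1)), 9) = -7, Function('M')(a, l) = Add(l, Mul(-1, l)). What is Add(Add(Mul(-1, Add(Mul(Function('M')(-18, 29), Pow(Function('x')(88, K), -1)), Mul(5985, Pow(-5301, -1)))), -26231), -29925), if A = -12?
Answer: Rational(-1740801, 31) ≈ -56155.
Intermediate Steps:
Function('M')(a, l) = 0
K = Rational(-7, 16) (K = Mul(7, Pow(Add(-9, -7), -1)) = Mul(7, Pow(-16, -1)) = Mul(7, Rational(-1, 16)) = Rational(-7, 16) ≈ -0.43750)
Function('x')(g, r) = Rational(70, 53) (Function('x')(g, r) = Mul(Add(-12, -58), Pow(Add(6, -59), -1)) = Mul(-70, Pow(-53, -1)) = Mul(-70, Rational(-1, 53)) = Rational(70, 53))
Add(Add(Mul(-1, Add(Mul(Function('M')(-18, 29), Pow(Function('x')(88, K), -1)), Mul(5985, Pow(-5301, -1)))), -26231), -29925) = Add(Add(Mul(-1, Add(Mul(0, Pow(Rational(70, 53), -1)), Mul(5985, Pow(-5301, -1)))), -26231), -29925) = Add(Add(Mul(-1, Add(Mul(0, Rational(53, 70)), Mul(5985, Rational(-1, 5301)))), -26231), -29925) = Add(Add(Mul(-1, Add(0, Rational(-35, 31))), -26231), -29925) = Add(Add(Mul(-1, Rational(-35, 31)), -26231), -29925) = Add(Add(Rational(35, 31), -26231), -29925) = Add(Rational(-813126, 31), -29925) = Rational(-1740801, 31)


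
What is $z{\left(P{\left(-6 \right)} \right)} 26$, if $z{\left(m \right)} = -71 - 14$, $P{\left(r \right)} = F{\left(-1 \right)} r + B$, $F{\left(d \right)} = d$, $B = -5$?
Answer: $-2210$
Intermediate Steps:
$P{\left(r \right)} = -5 - r$ ($P{\left(r \right)} = - r - 5 = -5 - r$)
$z{\left(m \right)} = -85$ ($z{\left(m \right)} = -71 - 14 = -85$)
$z{\left(P{\left(-6 \right)} \right)} 26 = \left(-85\right) 26 = -2210$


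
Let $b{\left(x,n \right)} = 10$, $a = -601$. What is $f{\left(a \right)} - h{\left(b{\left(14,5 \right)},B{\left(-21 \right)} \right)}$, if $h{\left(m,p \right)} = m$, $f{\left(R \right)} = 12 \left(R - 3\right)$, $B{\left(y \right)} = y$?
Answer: $-7258$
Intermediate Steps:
$f{\left(R \right)} = -36 + 12 R$ ($f{\left(R \right)} = 12 \left(-3 + R\right) = -36 + 12 R$)
$f{\left(a \right)} - h{\left(b{\left(14,5 \right)},B{\left(-21 \right)} \right)} = \left(-36 + 12 \left(-601\right)\right) - 10 = \left(-36 - 7212\right) - 10 = -7248 - 10 = -7258$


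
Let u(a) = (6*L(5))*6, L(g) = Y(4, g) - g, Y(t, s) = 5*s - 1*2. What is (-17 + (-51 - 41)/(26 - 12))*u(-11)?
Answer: -106920/7 ≈ -15274.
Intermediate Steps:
Y(t, s) = -2 + 5*s (Y(t, s) = 5*s - 2 = -2 + 5*s)
L(g) = -2 + 4*g (L(g) = (-2 + 5*g) - g = -2 + 4*g)
u(a) = 648 (u(a) = (6*(-2 + 4*5))*6 = (6*(-2 + 20))*6 = (6*18)*6 = 108*6 = 648)
(-17 + (-51 - 41)/(26 - 12))*u(-11) = (-17 + (-51 - 41)/(26 - 12))*648 = (-17 - 92/14)*648 = (-17 - 92*1/14)*648 = (-17 - 46/7)*648 = -165/7*648 = -106920/7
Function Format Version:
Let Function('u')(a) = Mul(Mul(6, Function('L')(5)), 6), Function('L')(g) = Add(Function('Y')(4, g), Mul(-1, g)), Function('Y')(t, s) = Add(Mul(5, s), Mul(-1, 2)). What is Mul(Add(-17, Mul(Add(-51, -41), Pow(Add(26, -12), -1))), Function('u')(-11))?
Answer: Rational(-106920, 7) ≈ -15274.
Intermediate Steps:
Function('Y')(t, s) = Add(-2, Mul(5, s)) (Function('Y')(t, s) = Add(Mul(5, s), -2) = Add(-2, Mul(5, s)))
Function('L')(g) = Add(-2, Mul(4, g)) (Function('L')(g) = Add(Add(-2, Mul(5, g)), Mul(-1, g)) = Add(-2, Mul(4, g)))
Function('u')(a) = 648 (Function('u')(a) = Mul(Mul(6, Add(-2, Mul(4, 5))), 6) = Mul(Mul(6, Add(-2, 20)), 6) = Mul(Mul(6, 18), 6) = Mul(108, 6) = 648)
Mul(Add(-17, Mul(Add(-51, -41), Pow(Add(26, -12), -1))), Function('u')(-11)) = Mul(Add(-17, Mul(Add(-51, -41), Pow(Add(26, -12), -1))), 648) = Mul(Add(-17, Mul(-92, Pow(14, -1))), 648) = Mul(Add(-17, Mul(-92, Rational(1, 14))), 648) = Mul(Add(-17, Rational(-46, 7)), 648) = Mul(Rational(-165, 7), 648) = Rational(-106920, 7)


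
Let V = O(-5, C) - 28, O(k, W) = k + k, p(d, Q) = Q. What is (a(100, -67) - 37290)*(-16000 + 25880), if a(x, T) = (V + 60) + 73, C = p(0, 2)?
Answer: -367486600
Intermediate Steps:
C = 2
O(k, W) = 2*k
V = -38 (V = 2*(-5) - 28 = -10 - 28 = -38)
a(x, T) = 95 (a(x, T) = (-38 + 60) + 73 = 22 + 73 = 95)
(a(100, -67) - 37290)*(-16000 + 25880) = (95 - 37290)*(-16000 + 25880) = -37195*9880 = -367486600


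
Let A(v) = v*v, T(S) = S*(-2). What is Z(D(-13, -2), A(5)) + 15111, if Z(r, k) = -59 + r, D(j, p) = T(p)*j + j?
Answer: 14987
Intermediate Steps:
T(S) = -2*S
D(j, p) = j - 2*j*p (D(j, p) = (-2*p)*j + j = -2*j*p + j = j - 2*j*p)
A(v) = v²
Z(D(-13, -2), A(5)) + 15111 = (-59 - 13*(1 - 2*(-2))) + 15111 = (-59 - 13*(1 + 4)) + 15111 = (-59 - 13*5) + 15111 = (-59 - 65) + 15111 = -124 + 15111 = 14987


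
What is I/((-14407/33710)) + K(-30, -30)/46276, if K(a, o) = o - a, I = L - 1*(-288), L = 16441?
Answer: -563934590/14407 ≈ -39143.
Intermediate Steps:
I = 16729 (I = 16441 - 1*(-288) = 16441 + 288 = 16729)
I/((-14407/33710)) + K(-30, -30)/46276 = 16729/((-14407/33710)) + (-30 - 1*(-30))/46276 = 16729/((-14407*1/33710)) + (-30 + 30)*(1/46276) = 16729/(-14407/33710) + 0*(1/46276) = 16729*(-33710/14407) + 0 = -563934590/14407 + 0 = -563934590/14407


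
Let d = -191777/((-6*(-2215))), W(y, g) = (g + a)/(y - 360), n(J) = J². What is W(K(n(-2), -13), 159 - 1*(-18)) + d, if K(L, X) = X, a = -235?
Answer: -70762001/4957170 ≈ -14.275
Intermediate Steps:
W(y, g) = (-235 + g)/(-360 + y) (W(y, g) = (g - 235)/(y - 360) = (-235 + g)/(-360 + y))
d = -191777/13290 ≈ -14.430
W(K(n(-2), -13), 159 - 1*(-18)) + d = (-235 + (159 - 1*(-18)))/(-360 - 13) - 191777/13290 = (-235 + (159 + 18))/(-373) - 191777/13290 = -(-235 + 177)/373 - 191777/13290 = -1/373*(-58) - 191777/13290 = 58/373 - 191777/13290 = -70762001/4957170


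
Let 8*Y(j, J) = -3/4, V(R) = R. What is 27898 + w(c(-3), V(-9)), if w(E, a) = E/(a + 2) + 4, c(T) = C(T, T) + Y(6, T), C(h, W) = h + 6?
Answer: 6249955/224 ≈ 27902.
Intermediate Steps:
C(h, W) = 6 + h
Y(j, J) = -3/32 (Y(j, J) = (-3/4)/8 = (-3*1/4)/8 = (1/8)*(-3/4) = -3/32)
c(T) = 189/32 + T (c(T) = (6 + T) - 3/32 = 189/32 + T)
w(E, a) = 4 + E/(2 + a) (w(E, a) = E/(2 + a) + 4 = 4 + E/(2 + a))
27898 + w(c(-3), V(-9)) = 27898 + (8 + (189/32 - 3) + 4*(-9))/(2 - 9) = 27898 + (8 + 93/32 - 36)/(-7) = 27898 - 1/7*(-803/32) = 27898 + 803/224 = 6249955/224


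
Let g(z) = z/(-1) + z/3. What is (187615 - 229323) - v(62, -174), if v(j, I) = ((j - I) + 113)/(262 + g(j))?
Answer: -27611743/662 ≈ -41710.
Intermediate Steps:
g(z) = -2*z/3 (g(z) = z*(-1) + z*(⅓) = -z + z/3 = -2*z/3)
v(j, I) = (113 + j - I)/(262 - 2*j/3) (v(j, I) = ((j - I) + 113)/(262 - 2*j/3) = (113 + j - I)/(262 - 2*j/3))
(187615 - 229323) - v(62, -174) = (187615 - 229323) - 3*(-113 - 174 - 1*62)/(2*(-393 + 62)) = -41708 - 3*(-113 - 174 - 62)/(2*(-331)) = -41708 - 3*(-1)*(-349)/(2*331) = -41708 - 1*1047/662 = -41708 - 1047/662 = -27611743/662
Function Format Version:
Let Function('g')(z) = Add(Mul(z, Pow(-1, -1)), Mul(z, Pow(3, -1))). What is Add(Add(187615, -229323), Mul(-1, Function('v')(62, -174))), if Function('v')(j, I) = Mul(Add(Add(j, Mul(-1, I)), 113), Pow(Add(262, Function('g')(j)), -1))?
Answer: Rational(-27611743, 662) ≈ -41710.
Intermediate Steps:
Function('g')(z) = Mul(Rational(-2, 3), z) (Function('g')(z) = Add(Mul(z, -1), Mul(z, Rational(1, 3))) = Add(Mul(-1, z), Mul(Rational(1, 3), z)) = Mul(Rational(-2, 3), z))
Function('v')(j, I) = Mul(Pow(Add(262, Mul(Rational(-2, 3), j)), -1), Add(113, j, Mul(-1, I))) (Function('v')(j, I) = Mul(Add(Add(j, Mul(-1, I)), 113), Pow(Add(262, Mul(Rational(-2, 3), j)), -1)) = Mul(Add(113, j, Mul(-1, I)), Pow(Add(262, Mul(Rational(-2, 3), j)), -1)) = Mul(Pow(Add(262, Mul(Rational(-2, 3), j)), -1), Add(113, j, Mul(-1, I))))
Add(Add(187615, -229323), Mul(-1, Function('v')(62, -174))) = Add(Add(187615, -229323), Mul(-1, Mul(Rational(3, 2), Pow(Add(-393, 62), -1), Add(-113, -174, Mul(-1, 62))))) = Add(-41708, Mul(-1, Mul(Rational(3, 2), Pow(-331, -1), Add(-113, -174, -62)))) = Add(-41708, Mul(-1, Mul(Rational(3, 2), Rational(-1, 331), -349))) = Add(-41708, Mul(-1, Rational(1047, 662))) = Add(-41708, Rational(-1047, 662)) = Rational(-27611743, 662)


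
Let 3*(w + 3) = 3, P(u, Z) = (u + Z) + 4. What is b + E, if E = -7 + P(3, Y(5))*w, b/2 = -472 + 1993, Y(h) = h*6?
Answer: 2961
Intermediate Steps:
Y(h) = 6*h
P(u, Z) = 4 + Z + u (P(u, Z) = (Z + u) + 4 = 4 + Z + u)
w = -2 (w = -3 + (⅓)*3 = -3 + 1 = -2)
b = 3042 (b = 2*(-472 + 1993) = 2*1521 = 3042)
E = -81 (E = -7 + (4 + 6*5 + 3)*(-2) = -7 + (4 + 30 + 3)*(-2) = -7 + 37*(-2) = -7 - 74 = -81)
b + E = 3042 - 81 = 2961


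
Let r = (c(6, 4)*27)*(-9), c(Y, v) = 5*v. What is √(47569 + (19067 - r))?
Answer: 6*√1986 ≈ 267.39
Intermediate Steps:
r = -4860 (r = ((5*4)*27)*(-9) = (20*27)*(-9) = 540*(-9) = -4860)
√(47569 + (19067 - r)) = √(47569 + (19067 - 1*(-4860))) = √(47569 + (19067 + 4860)) = √(47569 + 23927) = √71496 = 6*√1986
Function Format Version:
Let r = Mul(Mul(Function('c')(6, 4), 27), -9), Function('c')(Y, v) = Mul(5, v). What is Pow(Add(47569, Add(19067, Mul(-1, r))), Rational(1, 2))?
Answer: Mul(6, Pow(1986, Rational(1, 2))) ≈ 267.39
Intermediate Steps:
r = -4860 (r = Mul(Mul(Mul(5, 4), 27), -9) = Mul(Mul(20, 27), -9) = Mul(540, -9) = -4860)
Pow(Add(47569, Add(19067, Mul(-1, r))), Rational(1, 2)) = Pow(Add(47569, Add(19067, Mul(-1, -4860))), Rational(1, 2)) = Pow(Add(47569, Add(19067, 4860)), Rational(1, 2)) = Pow(Add(47569, 23927), Rational(1, 2)) = Pow(71496, Rational(1, 2)) = Mul(6, Pow(1986, Rational(1, 2)))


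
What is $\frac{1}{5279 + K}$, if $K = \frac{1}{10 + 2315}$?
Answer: $\frac{2325}{12273676} \approx 0.00018943$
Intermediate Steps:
$K = \frac{1}{2325} \approx 0.00043011$
$\frac{1}{5279 + K} = \frac{1}{5279 + \frac{1}{2325}} = \frac{1}{\frac{12273676}{2325}} = \frac{2325}{12273676}$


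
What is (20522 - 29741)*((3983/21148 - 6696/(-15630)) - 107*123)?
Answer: 6683891344305483/55090540 ≈ 1.2133e+8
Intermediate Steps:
(20522 - 29741)*((3983/21148 - 6696/(-15630)) - 107*123) = -9219*((3983*(1/21148) - 6696*(-1/15630)) - 13161) = -9219*((3983/21148 + 1116/2605) - 13161) = -9219*(33976883/55090540 - 13161) = -9219*(-725012620057/55090540) = 6683891344305483/55090540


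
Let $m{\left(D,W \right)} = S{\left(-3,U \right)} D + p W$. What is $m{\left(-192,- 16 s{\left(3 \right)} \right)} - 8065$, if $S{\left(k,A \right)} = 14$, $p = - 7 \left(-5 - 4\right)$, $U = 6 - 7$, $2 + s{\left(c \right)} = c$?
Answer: $-11761$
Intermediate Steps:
$s{\left(c \right)} = -2 + c$
$U = -1$ ($U = 6 - 7 = -1$)
$p = 63$ ($p = \left(-7\right) \left(-9\right) = 63$)
$m{\left(D,W \right)} = 14 D + 63 W$
$m{\left(-192,- 16 s{\left(3 \right)} \right)} - 8065 = \left(14 \left(-192\right) + 63 \left(- 16 \left(-2 + 3\right)\right)\right) - 8065 = \left(-2688 + 63 \left(\left(-16\right) 1\right)\right) - 8065 = \left(-2688 + 63 \left(-16\right)\right) - 8065 = \left(-2688 - 1008\right) - 8065 = -3696 - 8065 = -11761$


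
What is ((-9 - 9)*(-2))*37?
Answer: 1332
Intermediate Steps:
((-9 - 9)*(-2))*37 = -18*(-2)*37 = 36*37 = 1332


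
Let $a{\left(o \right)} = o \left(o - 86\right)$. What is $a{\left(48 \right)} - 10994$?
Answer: $-12818$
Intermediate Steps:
$a{\left(o \right)} = o \left(-86 + o\right)$
$a{\left(48 \right)} - 10994 = 48 \left(-86 + 48\right) - 10994 = 48 \left(-38\right) - 10994 = -1824 - 10994 = -12818$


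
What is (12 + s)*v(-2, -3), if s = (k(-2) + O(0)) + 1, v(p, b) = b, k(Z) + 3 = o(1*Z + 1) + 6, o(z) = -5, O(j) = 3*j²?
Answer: -33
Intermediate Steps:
k(Z) = -2 (k(Z) = -3 + (-5 + 6) = -3 + 1 = -2)
s = -1 (s = (-2 + 3*0²) + 1 = (-2 + 3*0) + 1 = (-2 + 0) + 1 = -2 + 1 = -1)
(12 + s)*v(-2, -3) = (12 - 1)*(-3) = 11*(-3) = -33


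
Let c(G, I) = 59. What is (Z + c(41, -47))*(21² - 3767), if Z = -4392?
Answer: 14411558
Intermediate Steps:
(Z + c(41, -47))*(21² - 3767) = (-4392 + 59)*(21² - 3767) = -4333*(441 - 3767) = -4333*(-3326) = 14411558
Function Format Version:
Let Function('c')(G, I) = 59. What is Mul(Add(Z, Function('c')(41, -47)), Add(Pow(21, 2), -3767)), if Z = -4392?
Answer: 14411558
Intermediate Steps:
Mul(Add(Z, Function('c')(41, -47)), Add(Pow(21, 2), -3767)) = Mul(Add(-4392, 59), Add(Pow(21, 2), -3767)) = Mul(-4333, Add(441, -3767)) = Mul(-4333, -3326) = 14411558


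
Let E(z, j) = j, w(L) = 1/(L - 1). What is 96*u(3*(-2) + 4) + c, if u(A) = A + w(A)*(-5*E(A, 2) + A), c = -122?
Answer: 70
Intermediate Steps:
w(L) = 1/(-1 + L)
u(A) = A + (-10 + A)/(-1 + A) (u(A) = A + (-5*2 + A)/(-1 + A) = A + (-10 + A)/(-1 + A))
96*u(3*(-2) + 4) + c = 96*((-10 + (3*(-2) + 4)²)/(-1 + (3*(-2) + 4))) - 122 = 96*((-10 + (-6 + 4)²)/(-1 + (-6 + 4))) - 122 = 96*((-10 + (-2)²)/(-1 - 2)) - 122 = 96*((-10 + 4)/(-3)) - 122 = 96*(-⅓*(-6)) - 122 = 96*2 - 122 = 192 - 122 = 70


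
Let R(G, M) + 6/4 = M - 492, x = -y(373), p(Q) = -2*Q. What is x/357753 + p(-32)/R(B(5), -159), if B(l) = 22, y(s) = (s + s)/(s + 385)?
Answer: -5785266767/58980948345 ≈ -0.098087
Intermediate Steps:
y(s) = 2*s/(385 + s) (y(s) = (2*s)/(385 + s) = 2*s/(385 + s))
x = -373/379 (x = -2*373/(385 + 373) = -2*373/758 = -1*373/379 = -373/379 ≈ -0.98417)
R(G, M) = -987/2 + M (R(G, M) = -3/2 + (M - 492) = -3/2 + (-492 + M) = -987/2 + M)
x/357753 + p(-32)/R(B(5), -159) = -373/379/357753 + (-2*(-32))/(-987/2 - 159) = -373/379*1/357753 + 64/(-1305/2) = -373/135588387 + 64*(-2/1305) = -373/135588387 - 128/1305 = -5785266767/58980948345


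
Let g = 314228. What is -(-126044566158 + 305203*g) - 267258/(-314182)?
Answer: 4734917198998163/157091 ≈ 3.0141e+10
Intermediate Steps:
-(-126044566158 + 305203*g) - 267258/(-314182) = -305203/(1/(314228 - 412986)) - 267258/(-314182) = -305203/(1/(-98758)) - 267258*(-1/314182) = -305203/(-1/98758) + 133629/157091 = -305203*(-98758) + 133629/157091 = 30141237874 + 133629/157091 = 4734917198998163/157091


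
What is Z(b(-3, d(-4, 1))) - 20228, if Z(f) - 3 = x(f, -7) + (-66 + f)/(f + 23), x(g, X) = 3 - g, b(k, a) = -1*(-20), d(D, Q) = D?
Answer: -870452/43 ≈ -20243.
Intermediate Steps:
b(k, a) = 20
Z(f) = 6 - f + (-66 + f)/(23 + f) (Z(f) = 3 + ((3 - f) + (-66 + f)/(f + 23)) = 3 + ((3 - f) + (-66 + f)/(23 + f)) = 3 + (3 - f + (-66 + f)/(23 + f)) = 6 - f + (-66 + f)/(23 + f))
Z(b(-3, d(-4, 1))) - 20228 = (72 - 1*20**2 - 16*20)/(23 + 20) - 20228 = (72 - 1*400 - 320)/43 - 20228 = (72 - 400 - 320)/43 - 20228 = (1/43)*(-648) - 20228 = -648/43 - 20228 = -870452/43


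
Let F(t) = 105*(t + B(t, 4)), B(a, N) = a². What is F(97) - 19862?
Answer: 978268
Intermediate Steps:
F(t) = 105*t + 105*t² (F(t) = 105*(t + t²) = 105*t + 105*t²)
F(97) - 19862 = 105*97*(1 + 97) - 19862 = 105*97*98 - 19862 = 998130 - 19862 = 978268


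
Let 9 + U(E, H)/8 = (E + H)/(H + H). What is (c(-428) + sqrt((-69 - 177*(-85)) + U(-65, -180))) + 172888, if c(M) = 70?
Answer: 172958 + sqrt(134185)/3 ≈ 1.7308e+5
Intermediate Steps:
U(E, H) = -72 + 4*(E + H)/H (U(E, H) = -72 + 8*((E + H)/(H + H)) = -72 + 8*((E + H)/((2*H))) = -72 + 8*((E + H)*(1/(2*H))) = -72 + 8*((E + H)/(2*H)) = -72 + 4*(E + H)/H)
(c(-428) + sqrt((-69 - 177*(-85)) + U(-65, -180))) + 172888 = (70 + sqrt((-69 - 177*(-85)) + (-68 + 4*(-65)/(-180)))) + 172888 = (70 + sqrt((-69 + 15045) + (-68 + 4*(-65)*(-1/180)))) + 172888 = (70 + sqrt(14976 + (-68 + 13/9))) + 172888 = (70 + sqrt(14976 - 599/9)) + 172888 = (70 + sqrt(134185/9)) + 172888 = (70 + sqrt(134185)/3) + 172888 = 172958 + sqrt(134185)/3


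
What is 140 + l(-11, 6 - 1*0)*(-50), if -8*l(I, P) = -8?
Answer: 90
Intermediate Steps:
l(I, P) = 1 (l(I, P) = -⅛*(-8) = 1)
140 + l(-11, 6 - 1*0)*(-50) = 140 + 1*(-50) = 140 - 50 = 90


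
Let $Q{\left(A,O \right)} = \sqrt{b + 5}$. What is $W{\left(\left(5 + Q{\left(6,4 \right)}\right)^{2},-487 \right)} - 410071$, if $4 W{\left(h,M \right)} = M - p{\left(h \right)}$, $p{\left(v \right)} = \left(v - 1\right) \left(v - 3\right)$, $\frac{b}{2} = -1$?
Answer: $- \frac{820873}{2} - 130 \sqrt{3} \approx -4.1066 \cdot 10^{5}$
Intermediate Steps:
$b = -2$ ($b = 2 \left(-1\right) = -2$)
$p{\left(v \right)} = \left(-1 + v\right) \left(-3 + v\right)$
$Q{\left(A,O \right)} = \sqrt{3}$ ($Q{\left(A,O \right)} = \sqrt{-2 + 5} = \sqrt{3}$)
$W{\left(h,M \right)} = - \frac{3}{4} + h - \frac{h^{2}}{4} + \frac{M}{4}$ ($W{\left(h,M \right)} = \frac{M - \left(3 + h^{2} - 4 h\right)}{4} = \frac{-3 + M - h^{2} + 4 h}{4} = - \frac{3}{4} + h - \frac{h^{2}}{4} + \frac{M}{4}$)
$W{\left(\left(5 + Q{\left(6,4 \right)}\right)^{2},-487 \right)} - 410071 = \left(- \frac{3}{4} + \left(5 + \sqrt{3}\right)^{2} - \frac{\left(\left(5 + \sqrt{3}\right)^{2}\right)^{2}}{4} + \frac{1}{4} \left(-487\right)\right) - 410071 = \left(- \frac{3}{4} + \left(5 + \sqrt{3}\right)^{2} - \frac{\left(5 + \sqrt{3}\right)^{4}}{4} - \frac{487}{4}\right) - 410071 = \left(- \frac{245}{2} + \left(5 + \sqrt{3}\right)^{2} - \frac{\left(5 + \sqrt{3}\right)^{4}}{4}\right) - 410071 = - \frac{820387}{2} + \left(5 + \sqrt{3}\right)^{2} - \frac{\left(5 + \sqrt{3}\right)^{4}}{4}$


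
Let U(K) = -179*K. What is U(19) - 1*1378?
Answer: -4779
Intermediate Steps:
U(19) - 1*1378 = -179*19 - 1*1378 = -3401 - 1378 = -4779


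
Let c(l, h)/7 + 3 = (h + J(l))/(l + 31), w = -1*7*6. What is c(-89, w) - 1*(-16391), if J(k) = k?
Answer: 950377/58 ≈ 16386.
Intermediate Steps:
w = -42 (w = -7*6 = -42)
c(l, h) = -21 + 7*(h + l)/(31 + l) (c(l, h) = -21 + 7*((h + l)/(l + 31)) = -21 + 7*((h + l)/(31 + l)) = -21 + 7*(h + l)/(31 + l))
c(-89, w) - 1*(-16391) = 7*(-93 - 42 - 2*(-89))/(31 - 89) - 1*(-16391) = 7*(-93 - 42 + 178)/(-58) + 16391 = 7*(-1/58)*43 + 16391 = -301/58 + 16391 = 950377/58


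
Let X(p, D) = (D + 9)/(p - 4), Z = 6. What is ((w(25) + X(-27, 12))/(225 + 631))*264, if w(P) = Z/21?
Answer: -2805/23219 ≈ -0.12081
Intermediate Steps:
X(p, D) = (9 + D)/(-4 + p)
w(P) = 2/7 (w(P) = 6/21 = 6*(1/21) = 2/7)
((w(25) + X(-27, 12))/(225 + 631))*264 = ((2/7 + (9 + 12)/(-4 - 27))/(225 + 631))*264 = ((2/7 + 21/(-31))/856)*264 = ((2/7 - 1/31*21)*(1/856))*264 = ((2/7 - 21/31)*(1/856))*264 = -85/217*1/856*264 = -85/185752*264 = -2805/23219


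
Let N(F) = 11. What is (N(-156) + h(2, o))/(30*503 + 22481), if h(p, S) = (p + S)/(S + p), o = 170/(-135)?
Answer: 12/37571 ≈ 0.00031940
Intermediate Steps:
o = -34/27 (o = 170*(-1/135) = -34/27 ≈ -1.2593)
h(p, S) = 1 (h(p, S) = (S + p)/(S + p) = 1)
(N(-156) + h(2, o))/(30*503 + 22481) = (11 + 1)/(30*503 + 22481) = 12/(15090 + 22481) = 12/37571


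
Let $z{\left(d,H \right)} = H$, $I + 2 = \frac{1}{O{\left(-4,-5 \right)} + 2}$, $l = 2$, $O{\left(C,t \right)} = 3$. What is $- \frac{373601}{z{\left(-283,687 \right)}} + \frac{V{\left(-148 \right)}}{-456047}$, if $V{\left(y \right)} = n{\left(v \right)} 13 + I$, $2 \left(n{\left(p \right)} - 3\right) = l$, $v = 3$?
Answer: $- \frac{851898248672}{1566521445} \approx -543.82$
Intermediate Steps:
$n{\left(p \right)} = 4$ ($n{\left(p \right)} = 3 + \frac{1}{2} \cdot 2 = 3 + 1 = 4$)
$I = - \frac{9}{5}$ ($I = -2 + \frac{1}{3 + 2} = -2 + \frac{1}{5} = - \frac{9}{5} \approx -1.8$)
$V{\left(y \right)} = \frac{251}{5}$ ($V{\left(y \right)} = 4 \cdot 13 - \frac{9}{5} = 52 - \frac{9}{5} = \frac{251}{5}$)
$- \frac{373601}{z{\left(-283,687 \right)}} + \frac{V{\left(-148 \right)}}{-456047} = - \frac{373601}{687} + \frac{251}{5 \left(-456047\right)} = \left(-373601\right) \frac{1}{687} + \frac{251}{5} \left(- \frac{1}{456047}\right) = - \frac{373601}{687} - \frac{251}{2280235} = - \frac{851898248672}{1566521445}$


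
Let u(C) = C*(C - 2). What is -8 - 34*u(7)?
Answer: -1198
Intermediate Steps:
u(C) = C*(-2 + C)
-8 - 34*u(7) = -8 - 238*(-2 + 7) = -8 - 238*5 = -8 - 34*35 = -8 - 1190 = -1198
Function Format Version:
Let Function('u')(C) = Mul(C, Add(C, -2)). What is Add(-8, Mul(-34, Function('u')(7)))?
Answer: -1198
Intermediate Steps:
Function('u')(C) = Mul(C, Add(-2, C))
Add(-8, Mul(-34, Function('u')(7))) = Add(-8, Mul(-34, Mul(7, Add(-2, 7)))) = Add(-8, Mul(-34, Mul(7, 5))) = Add(-8, Mul(-34, 35)) = Add(-8, -1190) = -1198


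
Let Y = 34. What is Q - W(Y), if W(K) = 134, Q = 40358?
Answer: 40224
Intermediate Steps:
Q - W(Y) = 40358 - 1*134 = 40358 - 134 = 40224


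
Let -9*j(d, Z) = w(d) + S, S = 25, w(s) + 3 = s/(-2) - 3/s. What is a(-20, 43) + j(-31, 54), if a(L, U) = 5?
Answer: 51/62 ≈ 0.82258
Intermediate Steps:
w(s) = -3 - 3/s - s/2 (w(s) = -3 + (s/(-2) - 3/s) = -3 + (s*(-½) - 3/s) = -3 + (-s/2 - 3/s) = -3 + (-3/s - s/2) = -3 - 3/s - s/2)
j(d, Z) = -22/9 + 1/(3*d) + d/18 (j(d, Z) = -((-3 - 3/d - d/2) + 25)/9 = -(22 - 3/d - d/2)/9 = -22/9 + 1/(3*d) + d/18)
a(-20, 43) + j(-31, 54) = 5 + (1/18)*(6 + (-31)² - 44*(-31))/(-31) = 5 + (1/18)*(-1/31)*(6 + 961 + 1364) = 5 + (1/18)*(-1/31)*2331 = 5 - 259/62 = 51/62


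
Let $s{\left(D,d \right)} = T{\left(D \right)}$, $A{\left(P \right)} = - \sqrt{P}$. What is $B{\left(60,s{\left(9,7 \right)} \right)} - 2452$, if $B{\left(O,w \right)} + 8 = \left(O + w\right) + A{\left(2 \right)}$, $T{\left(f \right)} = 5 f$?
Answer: $-2355 - \sqrt{2} \approx -2356.4$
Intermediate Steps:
$s{\left(D,d \right)} = 5 D$
$B{\left(O,w \right)} = -8 + O + w - \sqrt{2}$ ($B{\left(O,w \right)} = -8 - \left(\sqrt{2} - O - w\right) = -8 + \left(O + w - \sqrt{2}\right) = -8 + O + w - \sqrt{2}$)
$B{\left(60,s{\left(9,7 \right)} \right)} - 2452 = \left(-8 + 60 + 5 \cdot 9 - \sqrt{2}\right) - 2452 = \left(-8 + 60 + 45 - \sqrt{2}\right) - 2452 = \left(97 - \sqrt{2}\right) - 2452 = -2355 - \sqrt{2}$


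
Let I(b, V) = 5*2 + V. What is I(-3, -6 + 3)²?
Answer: 49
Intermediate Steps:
I(b, V) = 10 + V
I(-3, -6 + 3)² = (10 + (-6 + 3))² = (10 - 3)² = 7² = 49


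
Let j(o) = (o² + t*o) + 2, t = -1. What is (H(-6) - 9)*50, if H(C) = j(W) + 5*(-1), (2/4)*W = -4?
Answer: 3000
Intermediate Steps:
W = -8 (W = 2*(-4) = -8)
j(o) = 2 + o² - o (j(o) = (o² - o) + 2 = 2 + o² - o)
H(C) = 69 (H(C) = (2 + (-8)² - 1*(-8)) + 5*(-1) = (2 + 64 + 8) - 5 = 74 - 5 = 69)
(H(-6) - 9)*50 = (69 - 9)*50 = 60*50 = 3000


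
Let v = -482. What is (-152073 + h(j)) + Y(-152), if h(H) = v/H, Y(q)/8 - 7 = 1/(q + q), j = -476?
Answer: -343708207/2261 ≈ -1.5202e+5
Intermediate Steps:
Y(q) = 56 + 4/q (Y(q) = 56 + 8/(q + q) = 56 + 8/((2*q)) = 56 + 8*(1/(2*q)) = 56 + 4/q)
h(H) = -482/H
(-152073 + h(j)) + Y(-152) = (-152073 - 482/(-476)) + (56 + 4/(-152)) = (-152073 - 482*(-1/476)) + (56 + 4*(-1/152)) = (-152073 + 241/238) + (56 - 1/38) = -36193133/238 + 2127/38 = -343708207/2261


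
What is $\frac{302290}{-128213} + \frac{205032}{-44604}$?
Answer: $- \frac{3314259248}{476567721} \approx -6.9544$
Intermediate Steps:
$\frac{302290}{-128213} + \frac{205032}{-44604} = 302290 \left(- \frac{1}{128213}\right) + 205032 \left(- \frac{1}{44604}\right) = - \frac{302290}{128213} - \frac{17086}{3717} = - \frac{3314259248}{476567721}$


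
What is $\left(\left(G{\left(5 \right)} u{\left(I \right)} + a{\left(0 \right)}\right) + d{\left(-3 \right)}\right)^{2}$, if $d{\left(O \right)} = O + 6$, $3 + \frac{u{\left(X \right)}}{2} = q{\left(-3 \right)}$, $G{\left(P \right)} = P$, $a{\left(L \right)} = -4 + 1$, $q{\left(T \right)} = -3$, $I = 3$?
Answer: $3600$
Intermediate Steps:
$a{\left(L \right)} = -3$
$u{\left(X \right)} = -12$ ($u{\left(X \right)} = -6 + 2 \left(-3\right) = -6 - 6 = -12$)
$d{\left(O \right)} = 6 + O$
$\left(\left(G{\left(5 \right)} u{\left(I \right)} + a{\left(0 \right)}\right) + d{\left(-3 \right)}\right)^{2} = \left(\left(5 \left(-12\right) - 3\right) + \left(6 - 3\right)\right)^{2} = \left(\left(-60 - 3\right) + 3\right)^{2} = \left(-63 + 3\right)^{2} = \left(-60\right)^{2} = 3600$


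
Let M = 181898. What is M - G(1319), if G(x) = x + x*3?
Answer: 176622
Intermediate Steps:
G(x) = 4*x (G(x) = x + 3*x = 4*x)
M - G(1319) = 181898 - 4*1319 = 181898 - 1*5276 = 181898 - 5276 = 176622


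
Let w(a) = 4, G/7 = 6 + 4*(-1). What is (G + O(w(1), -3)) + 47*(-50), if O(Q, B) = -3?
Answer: -2339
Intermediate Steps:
G = 14 (G = 7*(6 + 4*(-1)) = 7*(6 - 4) = 7*2 = 14)
(G + O(w(1), -3)) + 47*(-50) = (14 - 3) + 47*(-50) = 11 - 2350 = -2339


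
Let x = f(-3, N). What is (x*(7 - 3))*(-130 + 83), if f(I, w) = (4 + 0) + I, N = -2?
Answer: -188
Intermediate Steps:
f(I, w) = 4 + I
x = 1 (x = 4 - 3 = 1)
(x*(7 - 3))*(-130 + 83) = (1*(7 - 3))*(-130 + 83) = (1*4)*(-47) = 4*(-47) = -188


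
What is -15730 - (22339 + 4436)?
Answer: -42505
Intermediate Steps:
-15730 - (22339 + 4436) = -15730 - 1*26775 = -15730 - 26775 = -42505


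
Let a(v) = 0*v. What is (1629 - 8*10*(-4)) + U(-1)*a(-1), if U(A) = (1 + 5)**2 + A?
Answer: 1949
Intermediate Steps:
a(v) = 0
U(A) = 36 + A (U(A) = 6**2 + A = 36 + A)
(1629 - 8*10*(-4)) + U(-1)*a(-1) = (1629 - 8*10*(-4)) + (36 - 1)*0 = (1629 - 80*(-4)) + 35*0 = (1629 - 1*(-320)) + 0 = (1629 + 320) + 0 = 1949 + 0 = 1949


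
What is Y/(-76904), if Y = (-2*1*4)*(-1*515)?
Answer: -515/9613 ≈ -0.053573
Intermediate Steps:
Y = 4120 (Y = -2*4*(-515) = -8*(-515) = 4120)
Y/(-76904) = 4120/(-76904) = 4120*(-1/76904) = -515/9613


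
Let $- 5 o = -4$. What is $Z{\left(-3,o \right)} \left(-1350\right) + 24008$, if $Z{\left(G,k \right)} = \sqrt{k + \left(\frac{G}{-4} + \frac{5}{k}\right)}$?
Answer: $24008 - 270 \sqrt{195} \approx 20238.0$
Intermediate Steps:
$o = \frac{4}{5}$ ($o = \left(- \frac{1}{5}\right) \left(-4\right) = \frac{4}{5} \approx 0.8$)
$Z{\left(G,k \right)} = \sqrt{k + \frac{5}{k} - \frac{G}{4}}$ ($Z{\left(G,k \right)} = \sqrt{k + \left(G \left(- \frac{1}{4}\right) + \frac{5}{k}\right)} = \sqrt{k - \left(- \frac{5}{k} + \frac{G}{4}\right)} = \sqrt{k + \frac{5}{k} - \frac{G}{4}}$)
$Z{\left(-3,o \right)} \left(-1350\right) + 24008 = \frac{\sqrt{\left(-1\right) \left(-3\right) + 4 \cdot \frac{4}{5} + \frac{20}{\frac{4}{5}}}}{2} \left(-1350\right) + 24008 = \frac{\sqrt{3 + \frac{16}{5} + 20 \cdot \frac{5}{4}}}{2} \left(-1350\right) + 24008 = \frac{\sqrt{3 + \frac{16}{5} + 25}}{2} \left(-1350\right) + 24008 = \frac{\sqrt{\frac{156}{5}}}{2} \left(-1350\right) + 24008 = \frac{\frac{2}{5} \sqrt{195}}{2} \left(-1350\right) + 24008 = \frac{\sqrt{195}}{5} \left(-1350\right) + 24008 = - 270 \sqrt{195} + 24008 = 24008 - 270 \sqrt{195}$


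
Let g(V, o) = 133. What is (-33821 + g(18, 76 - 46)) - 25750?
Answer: -59438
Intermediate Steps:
(-33821 + g(18, 76 - 46)) - 25750 = (-33821 + 133) - 25750 = -33688 - 25750 = -59438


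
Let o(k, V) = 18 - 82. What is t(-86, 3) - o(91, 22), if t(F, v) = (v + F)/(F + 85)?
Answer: 147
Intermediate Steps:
t(F, v) = (F + v)/(85 + F)
o(k, V) = -64
t(-86, 3) - o(91, 22) = (-86 + 3)/(85 - 86) - 1*(-64) = -83/(-1) + 64 = -1*(-83) + 64 = 83 + 64 = 147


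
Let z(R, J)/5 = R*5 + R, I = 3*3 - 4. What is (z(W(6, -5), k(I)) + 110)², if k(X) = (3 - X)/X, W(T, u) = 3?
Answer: 40000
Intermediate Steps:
I = 5 (I = 9 - 4 = 5)
k(X) = (3 - X)/X
z(R, J) = 30*R (z(R, J) = 5*(R*5 + R) = 5*(5*R + R) = 5*(6*R) = 30*R)
(z(W(6, -5), k(I)) + 110)² = (30*3 + 110)² = (90 + 110)² = 200² = 40000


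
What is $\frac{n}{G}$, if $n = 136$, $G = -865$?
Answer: $- \frac{136}{865} \approx -0.15723$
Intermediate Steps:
$\frac{n}{G} = \frac{136}{-865} = 136 \left(- \frac{1}{865}\right) = - \frac{136}{865}$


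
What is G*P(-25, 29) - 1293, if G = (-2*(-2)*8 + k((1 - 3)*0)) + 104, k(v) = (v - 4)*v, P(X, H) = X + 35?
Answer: 67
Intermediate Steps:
P(X, H) = 35 + X
k(v) = v*(-4 + v) (k(v) = (-4 + v)*v = v*(-4 + v))
G = 136 (G = (-2*(-2)*8 + ((1 - 3)*0)*(-4 + (1 - 3)*0)) + 104 = (4*8 + (-2*0)*(-4 - 2*0)) + 104 = (32 + 0*(-4 + 0)) + 104 = (32 + 0*(-4)) + 104 = (32 + 0) + 104 = 32 + 104 = 136)
G*P(-25, 29) - 1293 = 136*(35 - 25) - 1293 = 136*10 - 1293 = 1360 - 1293 = 67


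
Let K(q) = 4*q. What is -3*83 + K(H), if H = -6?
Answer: -273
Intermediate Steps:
-3*83 + K(H) = -3*83 + 4*(-6) = -249 - 24 = -273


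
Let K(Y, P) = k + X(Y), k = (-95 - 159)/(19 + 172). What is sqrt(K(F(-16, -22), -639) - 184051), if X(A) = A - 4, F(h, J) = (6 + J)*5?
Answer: I*sqrt(6717477449)/191 ≈ 429.11*I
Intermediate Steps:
F(h, J) = 30 + 5*J
X(A) = -4 + A
k = -254/191 ≈ -1.3298
K(Y, P) = -1018/191 + Y (K(Y, P) = -254/191 + (-4 + Y) = -1018/191 + Y)
sqrt(K(F(-16, -22), -639) - 184051) = sqrt((-1018/191 + (30 + 5*(-22))) - 184051) = sqrt((-1018/191 + (30 - 110)) - 184051) = sqrt((-1018/191 - 80) - 184051) = sqrt(-16298/191 - 184051) = sqrt(-35170039/191) = I*sqrt(6717477449)/191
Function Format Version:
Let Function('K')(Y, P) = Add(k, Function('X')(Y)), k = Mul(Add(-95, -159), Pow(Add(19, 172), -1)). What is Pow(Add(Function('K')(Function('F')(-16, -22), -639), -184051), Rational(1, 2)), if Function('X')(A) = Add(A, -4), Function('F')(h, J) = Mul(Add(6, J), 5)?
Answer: Mul(Rational(1, 191), I, Pow(6717477449, Rational(1, 2))) ≈ Mul(429.11, I)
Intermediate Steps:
Function('F')(h, J) = Add(30, Mul(5, J))
Function('X')(A) = Add(-4, A)
k = Rational(-254, 191) (k = Mul(-254, Pow(191, -1)) = Mul(-254, Rational(1, 191)) = Rational(-254, 191) ≈ -1.3298)
Function('K')(Y, P) = Add(Rational(-1018, 191), Y) (Function('K')(Y, P) = Add(Rational(-254, 191), Add(-4, Y)) = Add(Rational(-1018, 191), Y))
Pow(Add(Function('K')(Function('F')(-16, -22), -639), -184051), Rational(1, 2)) = Pow(Add(Add(Rational(-1018, 191), Add(30, Mul(5, -22))), -184051), Rational(1, 2)) = Pow(Add(Add(Rational(-1018, 191), Add(30, -110)), -184051), Rational(1, 2)) = Pow(Add(Add(Rational(-1018, 191), -80), -184051), Rational(1, 2)) = Pow(Add(Rational(-16298, 191), -184051), Rational(1, 2)) = Pow(Rational(-35170039, 191), Rational(1, 2)) = Mul(Rational(1, 191), I, Pow(6717477449, Rational(1, 2)))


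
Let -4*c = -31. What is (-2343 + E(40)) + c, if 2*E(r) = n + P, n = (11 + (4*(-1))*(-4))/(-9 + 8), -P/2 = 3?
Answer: -9407/4 ≈ -2351.8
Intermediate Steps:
c = 31/4 (c = -1/4*(-31) = 31/4 ≈ 7.7500)
P = -6 (P = -2*3 = -6)
n = -27 (n = (11 - 4*(-4))/(-1) = (11 + 16)*(-1) = 27*(-1) = -27)
E(r) = -33/2 (E(r) = (-27 - 6)/2 = (1/2)*(-33) = -33/2)
(-2343 + E(40)) + c = (-2343 - 33/2) + 31/4 = -4719/2 + 31/4 = -9407/4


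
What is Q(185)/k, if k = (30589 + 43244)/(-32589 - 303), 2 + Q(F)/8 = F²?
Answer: -3001767776/24611 ≈ -1.2197e+5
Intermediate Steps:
Q(F) = -16 + 8*F²
k = -24611/10964 (k = 73833/(-32892) = 73833*(-1/32892) = -24611/10964 ≈ -2.2447)
Q(185)/k = (-16 + 8*185²)/(-24611/10964) = (-16 + 8*34225)*(-10964/24611) = (-16 + 273800)*(-10964/24611) = 273784*(-10964/24611) = -3001767776/24611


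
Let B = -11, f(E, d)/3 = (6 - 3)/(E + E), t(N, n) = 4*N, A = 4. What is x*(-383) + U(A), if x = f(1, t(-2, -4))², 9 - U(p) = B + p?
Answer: -30959/4 ≈ -7739.8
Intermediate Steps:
f(E, d) = 9/(2*E) (f(E, d) = 3*((6 - 3)/(E + E)) = 3*(3/((2*E))) = 3*(3*(1/(2*E))) = 3*(3/(2*E)) = 9/(2*E))
U(p) = 20 - p (U(p) = 9 - (-11 + p) = 9 + (11 - p) = 20 - p)
x = 81/4 (x = ((9/2)/1)² = ((9/2)*1)² = (9/2)² = 81/4 ≈ 20.250)
x*(-383) + U(A) = (81/4)*(-383) + (20 - 1*4) = -31023/4 + (20 - 4) = -31023/4 + 16 = -30959/4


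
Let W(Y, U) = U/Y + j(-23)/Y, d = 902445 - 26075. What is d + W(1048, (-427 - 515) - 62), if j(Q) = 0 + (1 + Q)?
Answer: 459217367/524 ≈ 8.7637e+5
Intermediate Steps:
j(Q) = 1 + Q
d = 876370
W(Y, U) = -22/Y + U/Y (W(Y, U) = U/Y + (1 - 23)/Y = U/Y - 22/Y = -22/Y + U/Y)
d + W(1048, (-427 - 515) - 62) = 876370 + (-22 + ((-427 - 515) - 62))/1048 = 876370 + (-22 + (-942 - 62))/1048 = 876370 + (-22 - 1004)/1048 = 876370 + (1/1048)*(-1026) = 876370 - 513/524 = 459217367/524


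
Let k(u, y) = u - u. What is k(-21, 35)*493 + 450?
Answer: 450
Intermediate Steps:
k(u, y) = 0
k(-21, 35)*493 + 450 = 0*493 + 450 = 0 + 450 = 450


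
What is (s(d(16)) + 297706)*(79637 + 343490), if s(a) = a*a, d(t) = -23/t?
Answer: 32247890179655/256 ≈ 1.2597e+11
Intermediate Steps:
s(a) = a²
(s(d(16)) + 297706)*(79637 + 343490) = ((-23/16)² + 297706)*(79637 + 343490) = ((-23*1/16)² + 297706)*423127 = ((-23/16)² + 297706)*423127 = (529/256 + 297706)*423127 = (76213265/256)*423127 = 32247890179655/256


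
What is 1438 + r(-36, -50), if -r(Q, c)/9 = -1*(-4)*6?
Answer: 1222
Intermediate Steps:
r(Q, c) = -216 (r(Q, c) = -9*(-1*(-4))*6 = -36*6 = -9*24 = -216)
1438 + r(-36, -50) = 1438 - 216 = 1222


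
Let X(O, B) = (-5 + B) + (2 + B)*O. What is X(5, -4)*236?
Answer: -4484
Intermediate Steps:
X(O, B) = -5 + B + O*(2 + B) (X(O, B) = (-5 + B) + O*(2 + B) = -5 + B + O*(2 + B))
X(5, -4)*236 = (-5 - 4 + 2*5 - 4*5)*236 = (-5 - 4 + 10 - 20)*236 = -19*236 = -4484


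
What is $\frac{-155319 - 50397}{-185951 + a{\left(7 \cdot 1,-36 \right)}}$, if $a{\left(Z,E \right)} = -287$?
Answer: $\frac{102858}{93119} \approx 1.1046$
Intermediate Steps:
$\frac{-155319 - 50397}{-185951 + a{\left(7 \cdot 1,-36 \right)}} = \frac{-155319 - 50397}{-185951 - 287} = - \frac{205716}{-186238} = \left(-205716\right) \left(- \frac{1}{186238}\right) = \frac{102858}{93119}$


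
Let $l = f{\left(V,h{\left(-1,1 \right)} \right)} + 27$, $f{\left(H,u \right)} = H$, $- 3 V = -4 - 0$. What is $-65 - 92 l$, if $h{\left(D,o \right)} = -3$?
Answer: $- \frac{8015}{3} \approx -2671.7$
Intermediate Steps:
$V = \frac{4}{3}$ ($V = - \frac{-4 - 0}{3} = - \frac{-4 + 0}{3} = \left(- \frac{1}{3}\right) \left(-4\right) = \frac{4}{3} \approx 1.3333$)
$l = \frac{85}{3}$ ($l = \frac{4}{3} + 27 = \frac{85}{3} \approx 28.333$)
$-65 - 92 l = -65 - \frac{7820}{3} = - \frac{8015}{3}$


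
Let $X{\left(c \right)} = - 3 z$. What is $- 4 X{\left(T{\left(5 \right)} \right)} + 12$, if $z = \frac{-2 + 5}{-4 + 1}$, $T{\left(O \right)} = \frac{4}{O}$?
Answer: $0$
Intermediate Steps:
$z = -1$ ($z = \frac{3}{-3} = 3 \left(- \frac{1}{3}\right) = -1$)
$X{\left(c \right)} = 3$ ($X{\left(c \right)} = \left(-3\right) \left(-1\right) = 3$)
$- 4 X{\left(T{\left(5 \right)} \right)} + 12 = \left(-4\right) 3 + 12 = -12 + 12 = 0$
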